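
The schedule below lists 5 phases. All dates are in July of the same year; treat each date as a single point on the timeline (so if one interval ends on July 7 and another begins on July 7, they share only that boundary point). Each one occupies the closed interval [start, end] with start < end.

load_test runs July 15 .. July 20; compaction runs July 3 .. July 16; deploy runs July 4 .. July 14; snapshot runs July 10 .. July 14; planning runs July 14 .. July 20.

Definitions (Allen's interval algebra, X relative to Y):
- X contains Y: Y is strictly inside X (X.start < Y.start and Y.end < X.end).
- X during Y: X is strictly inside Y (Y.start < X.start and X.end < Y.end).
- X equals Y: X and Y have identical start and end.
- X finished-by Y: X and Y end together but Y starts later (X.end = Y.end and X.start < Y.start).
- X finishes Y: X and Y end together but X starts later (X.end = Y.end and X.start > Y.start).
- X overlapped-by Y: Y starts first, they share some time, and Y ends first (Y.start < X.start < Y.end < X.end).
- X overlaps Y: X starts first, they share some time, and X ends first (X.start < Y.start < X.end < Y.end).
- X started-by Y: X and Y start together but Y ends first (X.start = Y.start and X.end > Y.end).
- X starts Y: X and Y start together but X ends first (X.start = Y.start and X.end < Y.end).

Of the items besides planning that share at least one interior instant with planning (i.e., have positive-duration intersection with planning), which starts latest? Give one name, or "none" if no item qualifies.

load_test

Target planning = [July 14, July 20].
compaction [July 3, July 16] → overlaps → candidate.
deploy [July 4, July 14] → meets → excluded.
load_test [July 15, July 20] → finishes → candidate.
snapshot [July 10, July 14] → meets → excluded.
Among candidates, latest start is July 15 → load_test.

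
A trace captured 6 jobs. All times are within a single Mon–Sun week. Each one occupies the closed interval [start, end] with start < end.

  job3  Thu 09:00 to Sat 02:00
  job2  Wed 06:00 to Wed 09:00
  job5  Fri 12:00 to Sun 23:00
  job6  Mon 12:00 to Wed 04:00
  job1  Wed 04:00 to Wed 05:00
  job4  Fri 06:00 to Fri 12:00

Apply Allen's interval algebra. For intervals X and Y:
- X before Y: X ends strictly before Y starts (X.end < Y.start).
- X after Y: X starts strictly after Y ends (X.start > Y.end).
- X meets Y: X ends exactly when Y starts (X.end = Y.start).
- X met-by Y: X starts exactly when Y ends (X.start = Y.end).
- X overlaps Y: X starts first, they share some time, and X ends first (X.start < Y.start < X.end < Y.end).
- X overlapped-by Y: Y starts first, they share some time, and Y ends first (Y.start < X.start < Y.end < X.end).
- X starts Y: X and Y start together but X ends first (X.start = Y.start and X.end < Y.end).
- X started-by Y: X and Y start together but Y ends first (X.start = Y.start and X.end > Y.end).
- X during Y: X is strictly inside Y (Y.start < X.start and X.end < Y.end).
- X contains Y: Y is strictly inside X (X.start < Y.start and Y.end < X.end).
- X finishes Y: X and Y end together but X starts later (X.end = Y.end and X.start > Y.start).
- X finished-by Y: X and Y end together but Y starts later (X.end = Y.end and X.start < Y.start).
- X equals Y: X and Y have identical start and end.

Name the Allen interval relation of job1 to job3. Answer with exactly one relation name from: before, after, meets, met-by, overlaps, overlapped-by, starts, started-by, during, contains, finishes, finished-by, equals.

before

job1 = [Wed 04:00, Wed 05:00]; job3 = [Thu 09:00, Sat 02:00].
Compare endpoints: job1.start < job3.start, job1.start < job3.end, job1.end < job3.start, job1.end < job3.end.
That pattern is 'before'.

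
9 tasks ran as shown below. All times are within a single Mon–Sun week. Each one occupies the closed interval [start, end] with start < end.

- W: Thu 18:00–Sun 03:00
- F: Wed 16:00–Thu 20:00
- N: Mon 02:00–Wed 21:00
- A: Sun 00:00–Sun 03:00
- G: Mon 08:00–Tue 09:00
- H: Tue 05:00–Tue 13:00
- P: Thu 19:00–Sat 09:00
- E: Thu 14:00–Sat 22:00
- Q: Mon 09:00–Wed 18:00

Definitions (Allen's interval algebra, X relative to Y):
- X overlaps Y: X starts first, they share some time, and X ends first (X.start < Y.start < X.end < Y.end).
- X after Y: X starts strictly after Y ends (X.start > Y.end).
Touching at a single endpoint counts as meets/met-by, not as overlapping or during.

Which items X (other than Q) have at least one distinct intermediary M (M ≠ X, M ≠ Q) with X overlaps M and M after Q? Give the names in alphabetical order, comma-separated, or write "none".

E, F

Target Q = [Mon 09:00, Wed 18:00].
Intermediaries M with M after Q: A, E, P, W.
Via A — items with X overlaps A: none.
Via E — items with X overlaps E: F.
Via P — items with X overlaps P: F.
Via W — items with X overlaps W: E, F.
Union: E, F.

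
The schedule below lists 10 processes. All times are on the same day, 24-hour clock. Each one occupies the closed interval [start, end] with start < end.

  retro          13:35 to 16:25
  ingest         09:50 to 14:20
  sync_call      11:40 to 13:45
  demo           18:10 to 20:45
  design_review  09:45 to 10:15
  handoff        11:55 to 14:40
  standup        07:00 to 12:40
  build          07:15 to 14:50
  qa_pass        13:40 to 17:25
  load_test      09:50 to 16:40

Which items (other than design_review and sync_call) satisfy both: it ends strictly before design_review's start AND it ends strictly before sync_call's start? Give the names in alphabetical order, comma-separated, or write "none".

none

Conditions: its end is strictly before design_review's start (X.end < 09:45) AND its end is strictly before sync_call's start (X.end < 11:40).
build: end 14:50 < 09:45? ✗; end 14:50 < 11:40? ✗ → no.
demo: end 20:45 < 09:45? ✗; end 20:45 < 11:40? ✗ → no.
handoff: end 14:40 < 09:45? ✗; end 14:40 < 11:40? ✗ → no.
ingest: end 14:20 < 09:45? ✗; end 14:20 < 11:40? ✗ → no.
load_test: end 16:40 < 09:45? ✗; end 16:40 < 11:40? ✗ → no.
qa_pass: end 17:25 < 09:45? ✗; end 17:25 < 11:40? ✗ → no.
retro: end 16:25 < 09:45? ✗; end 16:25 < 11:40? ✗ → no.
standup: end 12:40 < 09:45? ✗; end 12:40 < 11:40? ✗ → no.
Result: none.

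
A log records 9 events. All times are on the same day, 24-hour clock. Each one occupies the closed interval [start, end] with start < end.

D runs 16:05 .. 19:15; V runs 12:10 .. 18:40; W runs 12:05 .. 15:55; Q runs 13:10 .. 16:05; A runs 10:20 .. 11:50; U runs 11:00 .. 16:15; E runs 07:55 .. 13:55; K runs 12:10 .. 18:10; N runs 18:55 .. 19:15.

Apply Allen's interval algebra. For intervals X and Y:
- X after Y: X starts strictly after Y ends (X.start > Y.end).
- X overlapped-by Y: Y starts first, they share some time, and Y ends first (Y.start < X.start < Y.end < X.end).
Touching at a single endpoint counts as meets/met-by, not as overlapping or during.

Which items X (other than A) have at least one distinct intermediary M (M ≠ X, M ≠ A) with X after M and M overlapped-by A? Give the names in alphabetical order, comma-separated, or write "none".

Target A = [10:20, 11:50].
Intermediaries M with M overlapped-by A: U.
Via U — items with X after U: N.
Union: N.

N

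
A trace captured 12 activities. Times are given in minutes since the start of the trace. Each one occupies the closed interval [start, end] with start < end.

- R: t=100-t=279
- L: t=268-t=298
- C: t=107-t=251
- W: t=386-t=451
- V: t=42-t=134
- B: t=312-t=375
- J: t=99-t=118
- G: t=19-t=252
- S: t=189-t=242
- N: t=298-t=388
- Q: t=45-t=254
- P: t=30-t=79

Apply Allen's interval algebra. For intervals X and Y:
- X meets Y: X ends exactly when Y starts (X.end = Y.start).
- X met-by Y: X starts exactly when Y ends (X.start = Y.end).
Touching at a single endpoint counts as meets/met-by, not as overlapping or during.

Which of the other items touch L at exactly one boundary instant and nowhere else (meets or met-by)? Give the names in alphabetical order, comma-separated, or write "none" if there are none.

N

Target L = [t=268, t=298].
B [t=312, t=375] → after → no.
C [t=107, t=251] → before → no.
G [t=19, t=252] → before → no.
J [t=99, t=118] → before → no.
N [t=298, t=388] → met-by → yes.
P [t=30, t=79] → before → no.
Q [t=45, t=254] → before → no.
R [t=100, t=279] → overlaps → no.
S [t=189, t=242] → before → no.
V [t=42, t=134] → before → no.
W [t=386, t=451] → after → no.
Result: N.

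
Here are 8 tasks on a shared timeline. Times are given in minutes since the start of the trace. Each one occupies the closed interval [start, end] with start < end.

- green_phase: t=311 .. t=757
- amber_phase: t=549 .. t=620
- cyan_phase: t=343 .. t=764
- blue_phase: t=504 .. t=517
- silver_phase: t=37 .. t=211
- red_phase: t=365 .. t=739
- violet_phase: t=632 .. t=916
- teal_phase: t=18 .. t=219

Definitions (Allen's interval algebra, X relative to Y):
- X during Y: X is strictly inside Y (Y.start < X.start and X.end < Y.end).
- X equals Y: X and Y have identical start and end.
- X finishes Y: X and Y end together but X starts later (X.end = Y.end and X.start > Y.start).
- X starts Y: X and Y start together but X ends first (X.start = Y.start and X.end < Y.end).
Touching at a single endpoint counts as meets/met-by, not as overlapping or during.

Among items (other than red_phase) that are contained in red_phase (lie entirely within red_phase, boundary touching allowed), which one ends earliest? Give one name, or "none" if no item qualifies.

Target red_phase = [t=365, t=739].
amber_phase [t=549, t=620] → during → candidate.
blue_phase [t=504, t=517] → during → candidate.
cyan_phase [t=343, t=764] → contains → excluded.
green_phase [t=311, t=757] → contains → excluded.
silver_phase [t=37, t=211] → before → excluded.
teal_phase [t=18, t=219] → before → excluded.
violet_phase [t=632, t=916] → overlapped-by → excluded.
Among candidates, earliest end is t=517 → blue_phase.

blue_phase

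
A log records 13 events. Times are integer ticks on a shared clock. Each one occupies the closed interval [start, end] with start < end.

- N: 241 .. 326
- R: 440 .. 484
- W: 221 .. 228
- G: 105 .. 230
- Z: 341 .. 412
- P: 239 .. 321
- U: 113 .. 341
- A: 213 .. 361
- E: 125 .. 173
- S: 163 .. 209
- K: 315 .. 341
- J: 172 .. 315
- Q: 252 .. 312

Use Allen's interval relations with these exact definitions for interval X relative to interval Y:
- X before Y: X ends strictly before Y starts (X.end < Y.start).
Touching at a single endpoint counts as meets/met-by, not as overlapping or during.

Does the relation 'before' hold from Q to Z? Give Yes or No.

Q = [252, 312], Z = [341, 412].
Actual relation of Q to Z: before.
Asked whether 'before' holds → Yes.

Yes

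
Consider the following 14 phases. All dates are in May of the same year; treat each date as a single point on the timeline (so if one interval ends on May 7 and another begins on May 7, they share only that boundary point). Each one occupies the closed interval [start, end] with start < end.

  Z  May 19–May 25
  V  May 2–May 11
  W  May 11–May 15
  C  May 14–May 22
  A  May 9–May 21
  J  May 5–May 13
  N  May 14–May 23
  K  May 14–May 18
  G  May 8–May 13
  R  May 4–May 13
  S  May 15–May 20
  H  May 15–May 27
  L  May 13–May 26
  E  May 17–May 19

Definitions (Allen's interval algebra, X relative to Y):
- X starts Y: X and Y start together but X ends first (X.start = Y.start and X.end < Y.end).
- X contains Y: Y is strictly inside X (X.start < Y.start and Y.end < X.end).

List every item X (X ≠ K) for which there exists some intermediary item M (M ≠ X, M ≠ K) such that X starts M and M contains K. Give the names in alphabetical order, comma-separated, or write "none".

Target K = [May 14, May 18].
Intermediaries M with M contains K: A, L.
Via A — items with X starts A: none.
Via L — items with X starts L: none.
Union: none.

none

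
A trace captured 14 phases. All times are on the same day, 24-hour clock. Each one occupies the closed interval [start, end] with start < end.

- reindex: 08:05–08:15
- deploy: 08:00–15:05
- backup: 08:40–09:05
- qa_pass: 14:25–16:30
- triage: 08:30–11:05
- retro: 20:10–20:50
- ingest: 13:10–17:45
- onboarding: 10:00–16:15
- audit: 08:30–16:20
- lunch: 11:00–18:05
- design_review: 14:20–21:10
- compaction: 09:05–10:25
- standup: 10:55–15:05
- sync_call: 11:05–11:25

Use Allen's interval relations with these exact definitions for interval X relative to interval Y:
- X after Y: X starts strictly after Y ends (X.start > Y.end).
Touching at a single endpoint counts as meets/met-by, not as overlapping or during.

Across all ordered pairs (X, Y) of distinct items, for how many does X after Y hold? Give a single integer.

42

Checking all 182 ordered pairs for relation 'after'; matching pairs in alphabetical order:
(audit, reindex): audit after reindex ✓
(backup, reindex): backup after reindex ✓
(compaction, reindex): compaction after reindex ✓
(design_review, backup): design_review after backup ✓
(design_review, compaction): design_review after compaction ✓
(design_review, reindex): design_review after reindex ✓
(design_review, sync_call): design_review after sync_call ✓
(design_review, triage): design_review after triage ✓
(ingest, backup): ingest after backup ✓
(ingest, compaction): ingest after compaction ✓
(ingest, reindex): ingest after reindex ✓
(ingest, sync_call): ingest after sync_call ✓
(ingest, triage): ingest after triage ✓
(lunch, backup): lunch after backup ✓
(lunch, compaction): lunch after compaction ✓
(lunch, reindex): lunch after reindex ✓
(onboarding, backup): onboarding after backup ✓
(onboarding, reindex): onboarding after reindex ✓
(qa_pass, backup): qa_pass after backup ✓
(qa_pass, compaction): qa_pass after compaction ✓
(qa_pass, reindex): qa_pass after reindex ✓
(qa_pass, sync_call): qa_pass after sync_call ✓
(qa_pass, triage): qa_pass after triage ✓
(retro, audit): retro after audit ✓
... plus 18 further pairs not listed.
Count: 42.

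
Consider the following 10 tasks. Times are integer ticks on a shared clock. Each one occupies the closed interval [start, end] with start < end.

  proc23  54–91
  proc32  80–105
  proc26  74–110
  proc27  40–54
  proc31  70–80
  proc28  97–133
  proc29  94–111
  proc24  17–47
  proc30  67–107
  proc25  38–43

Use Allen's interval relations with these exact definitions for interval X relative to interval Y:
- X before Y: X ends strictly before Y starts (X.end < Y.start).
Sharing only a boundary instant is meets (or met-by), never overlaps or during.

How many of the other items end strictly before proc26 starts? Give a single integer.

3

Target proc26 = [74, 110].
proc23 [54, 91] → overlaps → no.
proc24 [17, 47] → before → counts.
proc25 [38, 43] → before → counts.
proc27 [40, 54] → before → counts.
proc28 [97, 133] → overlapped-by → no.
proc29 [94, 111] → overlapped-by → no.
proc30 [67, 107] → overlaps → no.
proc31 [70, 80] → overlaps → no.
proc32 [80, 105] → during → no.
Total: 3.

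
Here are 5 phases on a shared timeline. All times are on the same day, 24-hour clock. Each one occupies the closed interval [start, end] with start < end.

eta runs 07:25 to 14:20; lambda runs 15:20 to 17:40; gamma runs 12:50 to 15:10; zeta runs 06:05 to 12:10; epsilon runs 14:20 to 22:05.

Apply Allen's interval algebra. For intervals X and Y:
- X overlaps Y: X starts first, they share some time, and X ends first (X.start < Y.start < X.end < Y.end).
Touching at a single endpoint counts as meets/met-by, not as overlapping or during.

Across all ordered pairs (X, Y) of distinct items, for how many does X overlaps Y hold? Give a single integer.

Checking all 20 ordered pairs for relation 'overlaps'; matching pairs in alphabetical order:
(eta, gamma): eta overlaps gamma ✓
(gamma, epsilon): gamma overlaps epsilon ✓
(zeta, eta): zeta overlaps eta ✓
Count: 3.

3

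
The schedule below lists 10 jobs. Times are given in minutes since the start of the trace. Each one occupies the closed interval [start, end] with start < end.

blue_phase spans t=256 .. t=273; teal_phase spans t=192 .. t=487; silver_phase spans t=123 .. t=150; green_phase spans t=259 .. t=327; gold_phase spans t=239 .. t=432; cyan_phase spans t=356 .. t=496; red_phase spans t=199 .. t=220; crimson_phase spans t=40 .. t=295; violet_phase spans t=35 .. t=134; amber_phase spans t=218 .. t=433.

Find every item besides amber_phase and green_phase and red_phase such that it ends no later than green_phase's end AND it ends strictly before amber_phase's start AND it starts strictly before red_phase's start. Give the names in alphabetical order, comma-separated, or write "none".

Conditions: its end is no later than green_phase's end (X.end <= t=327) AND its end is strictly before amber_phase's start (X.end < t=218) AND its start is strictly before red_phase's start (X.start < t=199).
blue_phase: end t=273 <= t=327? ✓; end t=273 < t=218? ✗; start t=256 < t=199? ✗ → no.
crimson_phase: end t=295 <= t=327? ✓; end t=295 < t=218? ✗; start t=40 < t=199? ✓ → no.
cyan_phase: end t=496 <= t=327? ✗; end t=496 < t=218? ✗; start t=356 < t=199? ✗ → no.
gold_phase: end t=432 <= t=327? ✗; end t=432 < t=218? ✗; start t=239 < t=199? ✗ → no.
silver_phase: end t=150 <= t=327? ✓; end t=150 < t=218? ✓; start t=123 < t=199? ✓ → yes.
teal_phase: end t=487 <= t=327? ✗; end t=487 < t=218? ✗; start t=192 < t=199? ✓ → no.
violet_phase: end t=134 <= t=327? ✓; end t=134 < t=218? ✓; start t=35 < t=199? ✓ → yes.
Result: silver_phase, violet_phase.

silver_phase, violet_phase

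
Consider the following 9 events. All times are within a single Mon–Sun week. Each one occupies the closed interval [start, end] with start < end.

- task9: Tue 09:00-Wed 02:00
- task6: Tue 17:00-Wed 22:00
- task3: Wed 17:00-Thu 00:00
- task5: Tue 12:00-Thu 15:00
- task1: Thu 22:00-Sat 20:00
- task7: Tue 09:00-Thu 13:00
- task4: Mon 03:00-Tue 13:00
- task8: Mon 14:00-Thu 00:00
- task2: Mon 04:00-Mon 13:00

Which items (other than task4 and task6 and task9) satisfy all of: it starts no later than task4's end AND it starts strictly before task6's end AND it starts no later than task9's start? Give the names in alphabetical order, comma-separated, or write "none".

Conditions: its start is no later than task4's end (X.start <= Tue 13:00) AND its start is strictly before task6's end (X.start < Wed 22:00) AND its start is no later than task9's start (X.start <= Tue 09:00).
task1: start Thu 22:00 <= Tue 13:00? ✗; start Thu 22:00 < Wed 22:00? ✗; start Thu 22:00 <= Tue 09:00? ✗ → no.
task2: start Mon 04:00 <= Tue 13:00? ✓; start Mon 04:00 < Wed 22:00? ✓; start Mon 04:00 <= Tue 09:00? ✓ → yes.
task3: start Wed 17:00 <= Tue 13:00? ✗; start Wed 17:00 < Wed 22:00? ✓; start Wed 17:00 <= Tue 09:00? ✗ → no.
task5: start Tue 12:00 <= Tue 13:00? ✓; start Tue 12:00 < Wed 22:00? ✓; start Tue 12:00 <= Tue 09:00? ✗ → no.
task7: start Tue 09:00 <= Tue 13:00? ✓; start Tue 09:00 < Wed 22:00? ✓; start Tue 09:00 <= Tue 09:00? ✓ → yes.
task8: start Mon 14:00 <= Tue 13:00? ✓; start Mon 14:00 < Wed 22:00? ✓; start Mon 14:00 <= Tue 09:00? ✓ → yes.
Result: task2, task7, task8.

task2, task7, task8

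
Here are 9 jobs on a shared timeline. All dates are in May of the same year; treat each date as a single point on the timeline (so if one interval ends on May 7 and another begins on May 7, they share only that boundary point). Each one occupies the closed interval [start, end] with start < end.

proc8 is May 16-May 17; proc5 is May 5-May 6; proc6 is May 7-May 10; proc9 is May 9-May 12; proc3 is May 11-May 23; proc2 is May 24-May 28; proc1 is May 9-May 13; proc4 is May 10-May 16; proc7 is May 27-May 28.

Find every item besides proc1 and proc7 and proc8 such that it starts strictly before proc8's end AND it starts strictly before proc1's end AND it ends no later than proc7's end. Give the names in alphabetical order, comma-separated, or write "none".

proc3, proc4, proc5, proc6, proc9

Conditions: its start is strictly before proc8's end (X.start < May 17) AND its start is strictly before proc1's end (X.start < May 13) AND its end is no later than proc7's end (X.end <= May 28).
proc2: start May 24 < May 17? ✗; start May 24 < May 13? ✗; end May 28 <= May 28? ✓ → no.
proc3: start May 11 < May 17? ✓; start May 11 < May 13? ✓; end May 23 <= May 28? ✓ → yes.
proc4: start May 10 < May 17? ✓; start May 10 < May 13? ✓; end May 16 <= May 28? ✓ → yes.
proc5: start May 5 < May 17? ✓; start May 5 < May 13? ✓; end May 6 <= May 28? ✓ → yes.
proc6: start May 7 < May 17? ✓; start May 7 < May 13? ✓; end May 10 <= May 28? ✓ → yes.
proc9: start May 9 < May 17? ✓; start May 9 < May 13? ✓; end May 12 <= May 28? ✓ → yes.
Result: proc3, proc4, proc5, proc6, proc9.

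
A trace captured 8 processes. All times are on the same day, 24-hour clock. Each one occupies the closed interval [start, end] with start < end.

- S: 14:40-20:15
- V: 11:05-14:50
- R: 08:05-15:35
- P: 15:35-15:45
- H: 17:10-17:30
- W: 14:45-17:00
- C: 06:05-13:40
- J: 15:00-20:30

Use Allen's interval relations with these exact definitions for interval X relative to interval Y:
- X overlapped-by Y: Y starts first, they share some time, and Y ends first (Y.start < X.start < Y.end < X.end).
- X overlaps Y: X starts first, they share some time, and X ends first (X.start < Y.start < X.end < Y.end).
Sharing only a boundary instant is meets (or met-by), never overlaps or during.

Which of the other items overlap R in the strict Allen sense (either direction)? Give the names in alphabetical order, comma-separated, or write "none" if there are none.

C, J, S, W

Target R = [08:05, 15:35].
C [06:05, 13:40] → overlaps → yes.
H [17:10, 17:30] → after → no.
J [15:00, 20:30] → overlapped-by → yes.
P [15:35, 15:45] → met-by → no.
S [14:40, 20:15] → overlapped-by → yes.
V [11:05, 14:50] → during → no.
W [14:45, 17:00] → overlapped-by → yes.
Result: C, J, S, W.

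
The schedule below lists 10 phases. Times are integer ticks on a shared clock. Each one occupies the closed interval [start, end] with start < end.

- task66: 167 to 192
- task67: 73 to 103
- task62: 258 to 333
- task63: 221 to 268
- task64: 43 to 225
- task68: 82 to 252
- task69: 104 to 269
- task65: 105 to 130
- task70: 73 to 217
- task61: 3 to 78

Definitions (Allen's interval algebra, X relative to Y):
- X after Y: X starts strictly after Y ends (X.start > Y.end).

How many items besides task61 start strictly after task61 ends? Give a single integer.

6

Target task61 = [3, 78].
task62 [258, 333] → after → counts.
task63 [221, 268] → after → counts.
task64 [43, 225] → overlapped-by → no.
task65 [105, 130] → after → counts.
task66 [167, 192] → after → counts.
task67 [73, 103] → overlapped-by → no.
task68 [82, 252] → after → counts.
task69 [104, 269] → after → counts.
task70 [73, 217] → overlapped-by → no.
Total: 6.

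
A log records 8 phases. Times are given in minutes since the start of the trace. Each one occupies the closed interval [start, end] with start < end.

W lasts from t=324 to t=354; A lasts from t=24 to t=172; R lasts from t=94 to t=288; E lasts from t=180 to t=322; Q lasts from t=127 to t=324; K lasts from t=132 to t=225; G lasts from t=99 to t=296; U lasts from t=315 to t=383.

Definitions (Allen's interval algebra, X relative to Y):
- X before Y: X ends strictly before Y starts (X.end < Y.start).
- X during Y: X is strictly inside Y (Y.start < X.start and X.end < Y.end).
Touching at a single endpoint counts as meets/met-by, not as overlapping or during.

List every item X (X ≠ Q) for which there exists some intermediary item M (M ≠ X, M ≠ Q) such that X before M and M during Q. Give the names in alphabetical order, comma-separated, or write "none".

Target Q = [t=127, t=324].
Intermediaries M with M during Q: E, K.
Via E — items with X before E: A.
Via K — items with X before K: none.
Union: A.

A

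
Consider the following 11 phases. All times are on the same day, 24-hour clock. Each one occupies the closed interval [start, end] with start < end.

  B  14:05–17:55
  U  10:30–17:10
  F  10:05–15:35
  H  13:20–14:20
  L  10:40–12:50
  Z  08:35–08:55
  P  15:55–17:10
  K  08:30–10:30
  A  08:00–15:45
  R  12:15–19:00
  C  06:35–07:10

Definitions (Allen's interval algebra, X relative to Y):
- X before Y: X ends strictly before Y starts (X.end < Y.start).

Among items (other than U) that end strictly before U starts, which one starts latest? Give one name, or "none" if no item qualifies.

Target U = [10:30, 17:10].
A [08:00, 15:45] → overlaps → excluded.
B [14:05, 17:55] → overlapped-by → excluded.
C [06:35, 07:10] → before → candidate.
F [10:05, 15:35] → overlaps → excluded.
H [13:20, 14:20] → during → excluded.
K [08:30, 10:30] → meets → excluded.
L [10:40, 12:50] → during → excluded.
P [15:55, 17:10] → finishes → excluded.
R [12:15, 19:00] → overlapped-by → excluded.
Z [08:35, 08:55] → before → candidate.
Among candidates, latest start is 08:35 → Z.

Z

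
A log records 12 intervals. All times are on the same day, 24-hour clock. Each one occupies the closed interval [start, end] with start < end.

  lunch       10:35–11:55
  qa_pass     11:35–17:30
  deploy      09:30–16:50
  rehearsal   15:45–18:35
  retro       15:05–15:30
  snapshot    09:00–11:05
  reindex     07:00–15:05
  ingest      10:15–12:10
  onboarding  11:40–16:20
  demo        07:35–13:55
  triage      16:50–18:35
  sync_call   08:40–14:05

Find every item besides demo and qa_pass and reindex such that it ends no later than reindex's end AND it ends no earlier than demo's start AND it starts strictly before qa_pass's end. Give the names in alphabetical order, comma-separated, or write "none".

Conditions: its end is no later than reindex's end (X.end <= 15:05) AND its end is no earlier than demo's start (X.end >= 07:35) AND its start is strictly before qa_pass's end (X.start < 17:30).
deploy: end 16:50 <= 15:05? ✗; end 16:50 >= 07:35? ✓; start 09:30 < 17:30? ✓ → no.
ingest: end 12:10 <= 15:05? ✓; end 12:10 >= 07:35? ✓; start 10:15 < 17:30? ✓ → yes.
lunch: end 11:55 <= 15:05? ✓; end 11:55 >= 07:35? ✓; start 10:35 < 17:30? ✓ → yes.
onboarding: end 16:20 <= 15:05? ✗; end 16:20 >= 07:35? ✓; start 11:40 < 17:30? ✓ → no.
rehearsal: end 18:35 <= 15:05? ✗; end 18:35 >= 07:35? ✓; start 15:45 < 17:30? ✓ → no.
retro: end 15:30 <= 15:05? ✗; end 15:30 >= 07:35? ✓; start 15:05 < 17:30? ✓ → no.
snapshot: end 11:05 <= 15:05? ✓; end 11:05 >= 07:35? ✓; start 09:00 < 17:30? ✓ → yes.
sync_call: end 14:05 <= 15:05? ✓; end 14:05 >= 07:35? ✓; start 08:40 < 17:30? ✓ → yes.
triage: end 18:35 <= 15:05? ✗; end 18:35 >= 07:35? ✓; start 16:50 < 17:30? ✓ → no.
Result: ingest, lunch, snapshot, sync_call.

ingest, lunch, snapshot, sync_call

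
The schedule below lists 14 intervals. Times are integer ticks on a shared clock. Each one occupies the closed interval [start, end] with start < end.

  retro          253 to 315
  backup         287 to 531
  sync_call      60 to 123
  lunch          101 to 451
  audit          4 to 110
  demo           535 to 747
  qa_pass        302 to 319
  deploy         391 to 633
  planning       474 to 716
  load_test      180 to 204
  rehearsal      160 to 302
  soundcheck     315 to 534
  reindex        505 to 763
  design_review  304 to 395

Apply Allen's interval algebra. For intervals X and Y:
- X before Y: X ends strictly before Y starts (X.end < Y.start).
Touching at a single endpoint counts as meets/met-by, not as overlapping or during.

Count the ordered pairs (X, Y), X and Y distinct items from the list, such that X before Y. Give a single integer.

Checking all 182 ordered pairs for relation 'before'; matching pairs in alphabetical order:
(audit, backup): audit before backup ✓
(audit, demo): audit before demo ✓
(audit, deploy): audit before deploy ✓
(audit, design_review): audit before design_review ✓
(audit, load_test): audit before load_test ✓
(audit, planning): audit before planning ✓
(audit, qa_pass): audit before qa_pass ✓
(audit, rehearsal): audit before rehearsal ✓
(audit, reindex): audit before reindex ✓
(audit, retro): audit before retro ✓
(audit, soundcheck): audit before soundcheck ✓
(backup, demo): backup before demo ✓
(design_review, demo): design_review before demo ✓
(design_review, planning): design_review before planning ✓
(design_review, reindex): design_review before reindex ✓
(load_test, backup): load_test before backup ✓
(load_test, demo): load_test before demo ✓
(load_test, deploy): load_test before deploy ✓
(load_test, design_review): load_test before design_review ✓
(load_test, planning): load_test before planning ✓
(load_test, qa_pass): load_test before qa_pass ✓
(load_test, reindex): load_test before reindex ✓
(load_test, retro): load_test before retro ✓
(load_test, soundcheck): load_test before soundcheck ✓
... plus 29 further pairs not listed.
Count: 53.

53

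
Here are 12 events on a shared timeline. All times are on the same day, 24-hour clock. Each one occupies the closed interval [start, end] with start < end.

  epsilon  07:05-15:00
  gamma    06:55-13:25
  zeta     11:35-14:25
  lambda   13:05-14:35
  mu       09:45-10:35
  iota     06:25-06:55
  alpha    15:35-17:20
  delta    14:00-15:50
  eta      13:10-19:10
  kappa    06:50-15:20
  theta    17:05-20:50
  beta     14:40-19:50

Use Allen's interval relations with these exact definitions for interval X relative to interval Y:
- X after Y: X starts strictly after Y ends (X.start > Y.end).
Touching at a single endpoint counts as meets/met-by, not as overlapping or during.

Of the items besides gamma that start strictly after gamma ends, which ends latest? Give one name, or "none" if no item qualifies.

Target gamma = [06:55, 13:25].
alpha [15:35, 17:20] → after → candidate.
beta [14:40, 19:50] → after → candidate.
delta [14:00, 15:50] → after → candidate.
epsilon [07:05, 15:00] → overlapped-by → excluded.
eta [13:10, 19:10] → overlapped-by → excluded.
iota [06:25, 06:55] → meets → excluded.
kappa [06:50, 15:20] → contains → excluded.
lambda [13:05, 14:35] → overlapped-by → excluded.
mu [09:45, 10:35] → during → excluded.
theta [17:05, 20:50] → after → candidate.
zeta [11:35, 14:25] → overlapped-by → excluded.
Among candidates, latest end is 20:50 → theta.

theta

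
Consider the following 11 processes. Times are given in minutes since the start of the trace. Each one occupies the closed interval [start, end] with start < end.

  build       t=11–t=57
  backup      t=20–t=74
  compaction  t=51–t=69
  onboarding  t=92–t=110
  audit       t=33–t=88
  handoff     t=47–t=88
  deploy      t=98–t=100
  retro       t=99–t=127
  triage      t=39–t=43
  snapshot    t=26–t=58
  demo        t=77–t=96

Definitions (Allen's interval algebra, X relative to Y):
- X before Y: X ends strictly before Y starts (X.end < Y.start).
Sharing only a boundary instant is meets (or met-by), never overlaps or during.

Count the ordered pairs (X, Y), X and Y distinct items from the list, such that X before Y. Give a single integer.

30

Checking all 110 ordered pairs for relation 'before'; matching pairs in alphabetical order:
(audit, deploy): audit before deploy ✓
(audit, onboarding): audit before onboarding ✓
(audit, retro): audit before retro ✓
(backup, demo): backup before demo ✓
(backup, deploy): backup before deploy ✓
(backup, onboarding): backup before onboarding ✓
(backup, retro): backup before retro ✓
(build, demo): build before demo ✓
(build, deploy): build before deploy ✓
(build, onboarding): build before onboarding ✓
(build, retro): build before retro ✓
(compaction, demo): compaction before demo ✓
(compaction, deploy): compaction before deploy ✓
(compaction, onboarding): compaction before onboarding ✓
(compaction, retro): compaction before retro ✓
(demo, deploy): demo before deploy ✓
(demo, retro): demo before retro ✓
(handoff, deploy): handoff before deploy ✓
(handoff, onboarding): handoff before onboarding ✓
(handoff, retro): handoff before retro ✓
(snapshot, demo): snapshot before demo ✓
(snapshot, deploy): snapshot before deploy ✓
(snapshot, onboarding): snapshot before onboarding ✓
(snapshot, retro): snapshot before retro ✓
... plus 6 further pairs not listed.
Count: 30.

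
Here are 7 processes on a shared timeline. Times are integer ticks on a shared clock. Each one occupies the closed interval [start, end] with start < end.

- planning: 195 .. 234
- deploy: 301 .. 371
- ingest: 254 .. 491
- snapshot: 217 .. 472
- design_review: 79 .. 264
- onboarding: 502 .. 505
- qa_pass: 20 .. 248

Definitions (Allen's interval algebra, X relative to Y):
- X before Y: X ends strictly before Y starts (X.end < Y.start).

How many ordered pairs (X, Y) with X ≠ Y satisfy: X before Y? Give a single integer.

11

Checking all 42 ordered pairs for relation 'before'; matching pairs in alphabetical order:
(deploy, onboarding): deploy before onboarding ✓
(design_review, deploy): design_review before deploy ✓
(design_review, onboarding): design_review before onboarding ✓
(ingest, onboarding): ingest before onboarding ✓
(planning, deploy): planning before deploy ✓
(planning, ingest): planning before ingest ✓
(planning, onboarding): planning before onboarding ✓
(qa_pass, deploy): qa_pass before deploy ✓
(qa_pass, ingest): qa_pass before ingest ✓
(qa_pass, onboarding): qa_pass before onboarding ✓
(snapshot, onboarding): snapshot before onboarding ✓
Count: 11.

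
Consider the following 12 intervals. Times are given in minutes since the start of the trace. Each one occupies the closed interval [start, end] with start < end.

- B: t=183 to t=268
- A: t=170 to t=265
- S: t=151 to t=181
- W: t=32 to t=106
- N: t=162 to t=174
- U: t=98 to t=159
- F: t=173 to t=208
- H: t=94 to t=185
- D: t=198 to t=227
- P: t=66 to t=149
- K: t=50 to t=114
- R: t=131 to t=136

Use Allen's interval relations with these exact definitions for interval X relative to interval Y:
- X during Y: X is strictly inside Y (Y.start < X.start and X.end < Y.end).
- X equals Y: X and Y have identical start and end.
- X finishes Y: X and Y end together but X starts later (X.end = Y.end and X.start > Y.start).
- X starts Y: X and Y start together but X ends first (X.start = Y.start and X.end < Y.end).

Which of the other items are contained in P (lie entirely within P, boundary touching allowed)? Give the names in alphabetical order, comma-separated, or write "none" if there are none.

Target P = [t=66, t=149].
A [t=170, t=265] → after → no.
B [t=183, t=268] → after → no.
D [t=198, t=227] → after → no.
F [t=173, t=208] → after → no.
H [t=94, t=185] → overlapped-by → no.
K [t=50, t=114] → overlaps → no.
N [t=162, t=174] → after → no.
R [t=131, t=136] → during → yes.
S [t=151, t=181] → after → no.
U [t=98, t=159] → overlapped-by → no.
W [t=32, t=106] → overlaps → no.
Result: R.

R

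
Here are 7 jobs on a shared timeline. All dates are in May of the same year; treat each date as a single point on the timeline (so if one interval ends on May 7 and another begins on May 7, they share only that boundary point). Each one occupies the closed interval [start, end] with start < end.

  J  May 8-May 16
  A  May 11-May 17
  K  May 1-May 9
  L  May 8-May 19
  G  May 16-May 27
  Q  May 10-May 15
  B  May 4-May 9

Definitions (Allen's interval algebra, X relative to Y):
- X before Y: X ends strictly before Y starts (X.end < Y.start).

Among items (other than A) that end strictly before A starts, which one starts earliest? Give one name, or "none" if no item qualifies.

Target A = [May 11, May 17].
B [May 4, May 9] → before → candidate.
G [May 16, May 27] → overlapped-by → excluded.
J [May 8, May 16] → overlaps → excluded.
K [May 1, May 9] → before → candidate.
L [May 8, May 19] → contains → excluded.
Q [May 10, May 15] → overlaps → excluded.
Among candidates, earliest start is May 1 → K.

K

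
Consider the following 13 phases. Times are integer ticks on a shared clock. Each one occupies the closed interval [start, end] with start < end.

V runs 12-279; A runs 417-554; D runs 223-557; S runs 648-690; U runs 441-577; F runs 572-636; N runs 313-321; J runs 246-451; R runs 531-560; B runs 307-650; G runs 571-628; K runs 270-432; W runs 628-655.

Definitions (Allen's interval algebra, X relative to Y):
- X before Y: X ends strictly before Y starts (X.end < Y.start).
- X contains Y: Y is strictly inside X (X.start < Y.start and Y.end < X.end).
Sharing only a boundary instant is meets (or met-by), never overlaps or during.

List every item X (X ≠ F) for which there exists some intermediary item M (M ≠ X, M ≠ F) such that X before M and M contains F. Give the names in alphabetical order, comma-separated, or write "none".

Target F = [572, 636].
Intermediaries M with M contains F: B.
Via B — items with X before B: V.
Union: V.

V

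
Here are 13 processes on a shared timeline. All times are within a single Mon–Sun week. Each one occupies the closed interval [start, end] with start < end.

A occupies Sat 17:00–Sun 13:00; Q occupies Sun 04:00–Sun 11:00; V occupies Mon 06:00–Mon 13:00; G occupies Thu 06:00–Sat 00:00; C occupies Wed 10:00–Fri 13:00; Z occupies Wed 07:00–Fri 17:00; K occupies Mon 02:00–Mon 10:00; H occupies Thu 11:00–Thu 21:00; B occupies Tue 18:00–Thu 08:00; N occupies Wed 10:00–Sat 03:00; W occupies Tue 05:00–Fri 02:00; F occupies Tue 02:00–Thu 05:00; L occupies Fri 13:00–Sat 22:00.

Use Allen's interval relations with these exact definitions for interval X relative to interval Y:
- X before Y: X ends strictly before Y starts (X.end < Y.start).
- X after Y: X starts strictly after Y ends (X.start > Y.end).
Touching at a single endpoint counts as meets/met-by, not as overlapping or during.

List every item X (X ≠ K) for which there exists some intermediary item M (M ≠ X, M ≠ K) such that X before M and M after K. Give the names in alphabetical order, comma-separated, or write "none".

B, C, F, G, H, L, N, V, W, Z

Target K = [Mon 02:00, Mon 10:00].
Intermediaries M with M after K: A, B, C, F, G, H, L, N, Q, W, Z.
Via A — items with X before A: B, C, F, G, H, N, V, W, Z.
Via B — items with X before B: V.
Via C — items with X before C: V.
Via F — items with X before F: V.
Via G — items with X before G: F, V.
Via H — items with X before H: B, F, V.
Via L — items with X before L: B, F, H, V, W.
Via N — items with X before N: V.
Via Q — items with X before Q: B, C, F, G, H, L, N, V, W, Z.
Via W — items with X before W: V.
Via Z — items with X before Z: V.
Union: B, C, F, G, H, L, N, V, W, Z.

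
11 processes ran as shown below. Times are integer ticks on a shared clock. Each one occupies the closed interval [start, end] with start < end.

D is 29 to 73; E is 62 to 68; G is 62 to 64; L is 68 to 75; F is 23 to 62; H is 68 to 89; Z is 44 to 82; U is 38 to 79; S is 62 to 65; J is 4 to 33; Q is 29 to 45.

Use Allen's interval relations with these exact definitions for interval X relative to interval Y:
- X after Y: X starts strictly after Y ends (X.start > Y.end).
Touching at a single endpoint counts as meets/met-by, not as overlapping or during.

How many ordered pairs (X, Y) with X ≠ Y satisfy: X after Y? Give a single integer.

18

Checking all 110 ordered pairs for relation 'after'; matching pairs in alphabetical order:
(E, J): E after J ✓
(E, Q): E after Q ✓
(G, J): G after J ✓
(G, Q): G after Q ✓
(H, F): H after F ✓
(H, G): H after G ✓
(H, J): H after J ✓
(H, Q): H after Q ✓
(H, S): H after S ✓
(L, F): L after F ✓
(L, G): L after G ✓
(L, J): L after J ✓
(L, Q): L after Q ✓
(L, S): L after S ✓
(S, J): S after J ✓
(S, Q): S after Q ✓
(U, J): U after J ✓
(Z, J): Z after J ✓
Count: 18.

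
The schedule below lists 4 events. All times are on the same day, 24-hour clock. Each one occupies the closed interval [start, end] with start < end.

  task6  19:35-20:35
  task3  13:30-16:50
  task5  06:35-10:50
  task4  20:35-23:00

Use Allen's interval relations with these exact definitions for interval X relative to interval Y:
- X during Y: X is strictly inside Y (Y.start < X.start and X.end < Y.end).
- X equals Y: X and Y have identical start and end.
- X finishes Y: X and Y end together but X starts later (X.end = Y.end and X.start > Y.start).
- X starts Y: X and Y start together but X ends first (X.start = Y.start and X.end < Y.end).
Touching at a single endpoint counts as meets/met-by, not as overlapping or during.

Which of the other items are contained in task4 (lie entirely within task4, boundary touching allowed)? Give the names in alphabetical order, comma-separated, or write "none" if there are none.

Target task4 = [20:35, 23:00].
task3 [13:30, 16:50] → before → no.
task5 [06:35, 10:50] → before → no.
task6 [19:35, 20:35] → meets → no.
Result: none.

none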